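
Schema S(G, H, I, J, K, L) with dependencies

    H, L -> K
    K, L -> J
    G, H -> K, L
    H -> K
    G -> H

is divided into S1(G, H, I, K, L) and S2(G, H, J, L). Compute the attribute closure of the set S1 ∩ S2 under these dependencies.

S1 ∩ S2 = {G, H, L}.
H, L → K applies, adding K
K, L → J applies, adding J
Closure: {G, H, J, K, L}.

G, H, J, K, L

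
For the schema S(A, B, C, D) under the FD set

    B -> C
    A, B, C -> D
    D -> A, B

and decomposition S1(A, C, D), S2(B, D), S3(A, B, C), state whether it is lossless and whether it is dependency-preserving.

Lossless test (chase): Rows 2 and 3 agree on B; apply B→C and equate their C entries. Rows 1 and 2 agree on D; apply D→A, B and equate their A, B entries. Rows 1 and 3 agree on A, B, C; apply A, B, C→D and equate their D entries. Row 1 is now all distinguished symbols — the join is lossless.
Dependency preservation: the restricted closure of {A, B, C} across the fragments never reaches {D}, so A, B, C → D cannot be enforced without a join — not preserved.

lossless but not dependency-preserving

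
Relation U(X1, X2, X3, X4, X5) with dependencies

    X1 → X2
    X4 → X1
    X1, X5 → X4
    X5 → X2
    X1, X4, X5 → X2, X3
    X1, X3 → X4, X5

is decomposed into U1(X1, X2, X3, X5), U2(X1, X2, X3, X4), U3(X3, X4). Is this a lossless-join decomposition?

Yes

Chase test. Columns are X1, X2, X3, X4, X5; row i has aⱼ where attribute j ∈ Ui, else bᵢⱼ.
Initial tableau (one row per fragment):
  row 1: a1 a2 a3 b14 a5
  row 2: a1 a2 a3 a4 b25
  row 3: b31 b32 a3 a4 b35
Rows 2 and 3 agree on X4; apply X4→X1 and equate their X1 entries.
Rows 1 and 2 agree on X1, X3; apply X1, X3→X4, X5 and equate their X4, X5 entries.
Rows 1 and 3 agree on X1, X3; apply X1, X3→X4, X5 and equate their X4, X5 entries.
Rows 1 and 3 agree on X1; apply X1→X2 and equate their X2 entries.
Row 1 is now all distinguished symbols — the join is lossless.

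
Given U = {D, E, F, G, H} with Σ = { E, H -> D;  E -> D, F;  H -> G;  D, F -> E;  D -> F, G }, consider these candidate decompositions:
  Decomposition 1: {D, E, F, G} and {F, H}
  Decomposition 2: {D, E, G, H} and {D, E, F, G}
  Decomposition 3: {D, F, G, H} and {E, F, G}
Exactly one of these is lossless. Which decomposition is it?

Decomposition 1: common = {F}, closure = {F} → lossy.
Decomposition 2: common = {D, E, G}, closure = {D, E, F, G} → lossless.
Decomposition 3: common = {F, G}, closure = {F, G} → lossy.

Decomposition 2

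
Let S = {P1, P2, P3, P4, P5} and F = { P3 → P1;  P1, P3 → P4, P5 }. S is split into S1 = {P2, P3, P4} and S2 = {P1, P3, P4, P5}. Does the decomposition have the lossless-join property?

Yes

Common attributes: S1 ∩ S2 = {P3, P4}.
Closure of {P3, P4}: P3 → P1 applies, adding P1; P1, P3 → P4, P5 applies, adding P5. So (P3, P4)⁺ = {P1, P3, P4, P5}.
This closure contains every attribute of S2, so S1 ∩ S2 → S2. The join is lossless.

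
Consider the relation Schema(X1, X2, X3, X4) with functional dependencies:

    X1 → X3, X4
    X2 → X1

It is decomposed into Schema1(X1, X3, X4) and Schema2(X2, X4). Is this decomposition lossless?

Common attributes: Schema1 ∩ Schema2 = {X4}.
No dependency enlarges {X4}, so (X4)⁺ = {X4}.
The closure contains neither all of Schema1 = {X1, X3, X4} nor all of Schema2 = {X2, X4}, so the common attributes are not a superkey of either fragment. The join is lossy.

No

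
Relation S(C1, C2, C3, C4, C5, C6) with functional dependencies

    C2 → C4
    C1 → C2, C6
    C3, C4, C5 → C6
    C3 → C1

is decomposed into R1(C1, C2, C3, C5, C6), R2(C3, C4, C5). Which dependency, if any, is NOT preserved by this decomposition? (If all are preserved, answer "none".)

Check C2 → C4: no single fragment contains all of {C2, C4}, and the restricted closure of {C2} across the fragments never reaches {C4}.
C1 → C2, C6 is preserved.
C3, C4, C5 → C6 is preserved.
C3 → C1 is preserved.

C2 → C4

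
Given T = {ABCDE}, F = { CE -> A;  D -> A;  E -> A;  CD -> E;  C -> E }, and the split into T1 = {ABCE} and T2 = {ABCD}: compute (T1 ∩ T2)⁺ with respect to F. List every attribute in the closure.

ABCE

T1 ∩ T2 = {ABC}.
C → E applies, adding E
Closure: {ABCE}.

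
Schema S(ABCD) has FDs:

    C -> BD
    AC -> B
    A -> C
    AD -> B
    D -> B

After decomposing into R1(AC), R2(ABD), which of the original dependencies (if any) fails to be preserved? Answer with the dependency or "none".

C -> BD

Check C → BD: no single fragment contains all of {BCD}, and the restricted closure of {C} across the fragments never reaches {BD}.
AC → B is preserved.
A → C is preserved.
AD → B is preserved.
D → B is preserved.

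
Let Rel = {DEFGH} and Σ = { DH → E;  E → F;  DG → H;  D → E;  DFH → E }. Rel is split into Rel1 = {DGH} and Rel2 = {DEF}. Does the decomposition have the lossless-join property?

Common attributes: Rel1 ∩ Rel2 = {D}.
Closure of {D}: D → E applies, adding E; E → F applies, adding F. So (D)⁺ = {DEF}.
This closure contains every attribute of Rel2, so Rel1 ∩ Rel2 → Rel2. The join is lossless.

Yes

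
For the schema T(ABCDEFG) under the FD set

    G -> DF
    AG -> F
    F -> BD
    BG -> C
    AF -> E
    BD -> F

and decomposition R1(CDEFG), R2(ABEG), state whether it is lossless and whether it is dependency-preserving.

lossless but not dependency-preserving

Lossless test: (EG)⁺ = {BCDEFG}, which contains all of one fragment — lossless.
Dependency preservation: the restricted closure of {F} across the fragments never reaches {BD}, so F → BD cannot be enforced without a join — not preserved.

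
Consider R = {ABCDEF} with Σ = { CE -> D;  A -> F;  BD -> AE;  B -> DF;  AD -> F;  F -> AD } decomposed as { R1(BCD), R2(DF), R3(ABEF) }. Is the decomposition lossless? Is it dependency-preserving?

lossless but not dependency-preserving

Lossless test (chase): Rows 1 and 3 agree on B; apply B→DF and equate their DF entries. Rows 1 and 2 agree on F; apply F→AD and equate their AD entries. Rows 1 and 3 agree on F; apply F→AD and equate their AD entries. Rows 1 and 3 agree on BD; apply BD→AE and equate their AE entries. Row 1 is now all distinguished symbols — the join is lossless.
Dependency preservation: the restricted closure of {CE} across the fragments never reaches {D}, so CE → D cannot be enforced without a join — not preserved.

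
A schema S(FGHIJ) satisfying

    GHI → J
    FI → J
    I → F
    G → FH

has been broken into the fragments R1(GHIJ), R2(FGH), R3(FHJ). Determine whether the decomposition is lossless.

Chase test. Columns are FGHIJ; row i has aⱼ where attribute j ∈ Ri, else bᵢⱼ.
Initial tableau (one row per fragment):
  row 1: b11 a2 a3 a4 a5
  row 2: a1 a2 a3 b24 b25
  row 3: a1 b32 a3 b34 a5
Rows 1 and 2 agree on G; apply G→FH and equate their FH entries.
Row 1 is now all distinguished symbols — the join is lossless.

Yes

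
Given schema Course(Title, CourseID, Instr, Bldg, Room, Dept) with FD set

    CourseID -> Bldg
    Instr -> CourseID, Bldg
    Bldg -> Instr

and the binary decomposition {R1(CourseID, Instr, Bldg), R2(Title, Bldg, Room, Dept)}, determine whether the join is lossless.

Common attributes: R1 ∩ R2 = {Bldg}.
Closure of {Bldg}: Bldg → Instr applies, adding Instr; Instr → CourseID, Bldg applies, adding CourseID. So (Bldg)⁺ = {CourseID, Instr, Bldg}.
This closure contains every attribute of R1, so R1 ∩ R2 → R1. The join is lossless.

Yes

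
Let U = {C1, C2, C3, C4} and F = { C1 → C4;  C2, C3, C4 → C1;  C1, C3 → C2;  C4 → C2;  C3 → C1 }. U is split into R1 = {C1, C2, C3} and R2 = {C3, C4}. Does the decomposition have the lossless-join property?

Yes

Common attributes: R1 ∩ R2 = {C3}.
Closure of {C3}: C3 → C1 applies, adding C1; C1 → C4 applies, adding C4; C1, C3 → C2 applies, adding C2. So (C3)⁺ = {C1, C2, C3, C4}.
This closure contains every attribute of R1, so R1 ∩ R2 → R1. The join is lossless.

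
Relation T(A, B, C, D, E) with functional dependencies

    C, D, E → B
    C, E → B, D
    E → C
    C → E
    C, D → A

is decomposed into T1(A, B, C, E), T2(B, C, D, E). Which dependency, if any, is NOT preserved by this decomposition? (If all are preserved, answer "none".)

none

C, D, E → B lies within T2.
C, E → B, D lies within T2.
E → C lies within T1.
C → E lies within T1.
C, D → A: restricted closure across fragments reaches A.
Every dependency is enforceable on the fragments, so the decomposition is dependency-preserving.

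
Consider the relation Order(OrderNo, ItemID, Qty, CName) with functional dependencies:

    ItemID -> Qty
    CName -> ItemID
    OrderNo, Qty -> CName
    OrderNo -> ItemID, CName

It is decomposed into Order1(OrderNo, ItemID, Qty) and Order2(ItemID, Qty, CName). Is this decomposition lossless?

No

Common attributes: Order1 ∩ Order2 = {ItemID, Qty}.
No dependency enlarges {ItemID, Qty}, so (ItemID, Qty)⁺ = {ItemID, Qty}.
The closure contains neither all of Order1 = {OrderNo, ItemID, Qty} nor all of Order2 = {ItemID, Qty, CName}, so the common attributes are not a superkey of either fragment. The join is lossy.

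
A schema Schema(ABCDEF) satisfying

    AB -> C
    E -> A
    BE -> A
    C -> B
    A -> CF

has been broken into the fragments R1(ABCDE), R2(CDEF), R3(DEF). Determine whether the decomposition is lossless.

Chase test. Columns are ABCDEF; row i has aⱼ where attribute j ∈ Ri, else bᵢⱼ.
Initial tableau (one row per fragment):
  row 1: a1 a2 a3 a4 a5 b16
  row 2: b21 b22 a3 a4 a5 a6
  row 3: b31 b32 b33 a4 a5 a6
Rows 1 and 2 agree on E; apply E→A and equate their A entries.
Rows 1 and 3 agree on E; apply E→A and equate their A entries.
Rows 1 and 2 agree on C; apply C→B and equate their B entries.
Rows 1 and 2 agree on A; apply A→CF and equate their CF entries.
Rows 1 and 3 agree on A; apply A→CF and equate their CF entries.
Rows 1 and 3 agree on C; apply C→B and equate their B entries.
Row 1 is now all distinguished symbols — the join is lossless.

Yes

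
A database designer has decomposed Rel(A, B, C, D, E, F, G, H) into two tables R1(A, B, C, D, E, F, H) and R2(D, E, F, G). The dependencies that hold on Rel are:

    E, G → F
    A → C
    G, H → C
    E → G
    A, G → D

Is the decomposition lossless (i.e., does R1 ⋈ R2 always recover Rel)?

Yes

Common attributes: R1 ∩ R2 = {D, E, F}.
Closure of {D, E, F}: E → G applies, adding G. So (D, E, F)⁺ = {D, E, F, G}.
This closure contains every attribute of R2, so R1 ∩ R2 → R2. The join is lossless.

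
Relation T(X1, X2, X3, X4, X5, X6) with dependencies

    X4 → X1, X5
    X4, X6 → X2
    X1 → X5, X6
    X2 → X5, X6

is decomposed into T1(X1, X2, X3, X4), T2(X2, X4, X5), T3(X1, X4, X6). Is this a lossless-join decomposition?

Chase test. Columns are X1, X2, X3, X4, X5, X6; row i has aⱼ where attribute j ∈ Ti, else bᵢⱼ.
Initial tableau (one row per fragment):
  row 1: a1 a2 a3 a4 b15 b16
  row 2: b21 a2 b23 a4 a5 b26
  row 3: a1 b32 b33 a4 b35 a6
Rows 1 and 2 agree on X4; apply X4→X1, X5 and equate their X1, X5 entries.
Rows 1 and 3 agree on X4; apply X4→X1, X5 and equate their X1, X5 entries.
Rows 1 and 2 agree on X1; apply X1→X5, X6 and equate their X5, X6 entries.
Rows 1 and 3 agree on X1; apply X1→X5, X6 and equate their X5, X6 entries.
Rows 1 and 3 agree on X4, X6; apply X4, X6→X2 and equate their X2 entries.
Row 1 is now all distinguished symbols — the join is lossless.

Yes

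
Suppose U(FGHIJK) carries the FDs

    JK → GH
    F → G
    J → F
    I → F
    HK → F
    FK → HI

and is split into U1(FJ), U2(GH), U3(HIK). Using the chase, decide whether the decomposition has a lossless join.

Chase test. Columns are FGHIJK; row i has aⱼ where attribute j ∈ Ui, else bᵢⱼ.
Initial tableau (one row per fragment):
  row 1: a1 b12 b13 b14 a5 b16
  row 2: b21 a2 a3 b24 b25 b26
  row 3: b31 b32 a3 a4 b35 a6
No row becomes fully distinguished — the join is lossy.

No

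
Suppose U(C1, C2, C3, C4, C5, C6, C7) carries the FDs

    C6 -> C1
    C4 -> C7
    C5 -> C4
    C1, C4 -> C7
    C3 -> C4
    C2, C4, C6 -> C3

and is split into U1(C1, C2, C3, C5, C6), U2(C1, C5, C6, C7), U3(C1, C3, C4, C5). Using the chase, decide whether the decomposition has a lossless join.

Chase test. Columns are C1, C2, C3, C4, C5, C6, C7; row i has aⱼ where attribute j ∈ Ui, else bᵢⱼ.
Initial tableau (one row per fragment):
  row 1: a1 a2 a3 b14 a5 a6 b17
  row 2: a1 b22 b23 b24 a5 a6 a7
  row 3: a1 b32 a3 a4 a5 b36 b37
Rows 1 and 2 agree on C5; apply C5→C4 and equate their C4 entries.
Rows 1 and 3 agree on C5; apply C5→C4 and equate their C4 entries.
Rows 1 and 2 agree on C1, C4; apply C1, C4→C7 and equate their C7 entries.
Rows 1 and 3 agree on C1, C4; apply C1, C4→C7 and equate their C7 entries.
Row 1 is now all distinguished symbols — the join is lossless.

Yes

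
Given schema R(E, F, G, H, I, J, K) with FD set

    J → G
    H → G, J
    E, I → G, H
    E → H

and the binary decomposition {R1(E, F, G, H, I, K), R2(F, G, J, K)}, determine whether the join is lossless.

Common attributes: R1 ∩ R2 = {F, G, K}.
No dependency enlarges {F, G, K}, so (F, G, K)⁺ = {F, G, K}.
The closure contains neither all of R1 = {E, F, G, H, I, K} nor all of R2 = {F, G, J, K}, so the common attributes are not a superkey of either fragment. The join is lossy.

No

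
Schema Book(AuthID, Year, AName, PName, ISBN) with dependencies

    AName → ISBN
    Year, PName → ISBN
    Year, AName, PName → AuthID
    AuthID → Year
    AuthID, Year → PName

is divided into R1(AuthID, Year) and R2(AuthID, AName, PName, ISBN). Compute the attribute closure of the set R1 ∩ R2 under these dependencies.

R1 ∩ R2 = {AuthID}.
AuthID → Year applies, adding Year
AuthID, Year → PName applies, adding PName
Year, PName → ISBN applies, adding ISBN
Closure: {AuthID, Year, PName, ISBN}.

AuthID, Year, PName, ISBN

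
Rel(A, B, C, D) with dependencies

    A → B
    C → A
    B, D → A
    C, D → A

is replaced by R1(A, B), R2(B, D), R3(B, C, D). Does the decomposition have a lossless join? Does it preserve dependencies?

lossy and not dependency-preserving

Lossless test (chase): Rows 2 and 3 agree on B, D; apply B, D→A and equate their A entries. No row becomes fully distinguished — the join is lossy.
Dependency preservation: the restricted closure of {C} across the fragments never reaches {A}, so C → A cannot be enforced without a join — not preserved.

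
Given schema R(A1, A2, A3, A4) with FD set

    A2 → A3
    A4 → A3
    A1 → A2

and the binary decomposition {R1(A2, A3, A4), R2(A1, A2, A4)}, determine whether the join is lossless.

Yes

Common attributes: R1 ∩ R2 = {A2, A4}.
Closure of {A2, A4}: A2 → A3 applies, adding A3. So (A2, A4)⁺ = {A2, A3, A4}.
This closure contains every attribute of R1, so R1 ∩ R2 → R1. The join is lossless.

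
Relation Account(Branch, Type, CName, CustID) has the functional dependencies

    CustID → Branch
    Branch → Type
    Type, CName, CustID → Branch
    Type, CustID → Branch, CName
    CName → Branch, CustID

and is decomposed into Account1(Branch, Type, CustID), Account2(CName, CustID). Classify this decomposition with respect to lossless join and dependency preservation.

lossless and dependency-preserving

Lossless test: (CustID)⁺ = {Branch, Type, CName, CustID}, which contains all of one fragment — lossless.
Dependency preservation: Type, CName, CustID → Branch; Type, CustID → Branch, CName; CName → Branch, CustID are not contained in any single fragment, but the restricted closure of each left-hand side across the fragments still reaches the right-hand side; the remaining FDs each lie inside some fragment. All dependencies are preserved.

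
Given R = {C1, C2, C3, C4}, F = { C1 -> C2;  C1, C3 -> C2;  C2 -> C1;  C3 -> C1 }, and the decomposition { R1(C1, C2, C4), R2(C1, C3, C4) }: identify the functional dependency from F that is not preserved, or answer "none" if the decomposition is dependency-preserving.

none

C1 → C2 lies within R1.
C1, C3 → C2: restricted closure across fragments reaches C2.
C2 → C1 lies within R1.
C3 → C1 lies within R2.
Every dependency is enforceable on the fragments, so the decomposition is dependency-preserving.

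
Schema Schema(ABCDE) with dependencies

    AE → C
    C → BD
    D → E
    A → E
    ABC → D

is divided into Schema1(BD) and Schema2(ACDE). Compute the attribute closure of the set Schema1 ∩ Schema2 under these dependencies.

DE

Schema1 ∩ Schema2 = {D}.
D → E applies, adding E
Closure: {DE}.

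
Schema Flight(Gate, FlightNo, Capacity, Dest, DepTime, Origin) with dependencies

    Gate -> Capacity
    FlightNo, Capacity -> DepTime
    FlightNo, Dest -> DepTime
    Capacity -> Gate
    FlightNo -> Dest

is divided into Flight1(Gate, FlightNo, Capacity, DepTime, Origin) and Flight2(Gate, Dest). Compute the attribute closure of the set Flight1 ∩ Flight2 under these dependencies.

Gate, Capacity

Flight1 ∩ Flight2 = {Gate}.
Gate → Capacity applies, adding Capacity
Closure: {Gate, Capacity}.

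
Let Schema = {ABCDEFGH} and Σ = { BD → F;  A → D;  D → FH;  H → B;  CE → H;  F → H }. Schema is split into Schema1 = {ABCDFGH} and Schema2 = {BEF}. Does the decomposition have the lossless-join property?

No

Common attributes: Schema1 ∩ Schema2 = {BF}.
Closure of {BF}: F → H applies, adding H. So (BF)⁺ = {BFH}.
The closure contains neither all of Schema1 = {ABCDFGH} nor all of Schema2 = {BEF}, so the common attributes are not a superkey of either fragment. The join is lossy.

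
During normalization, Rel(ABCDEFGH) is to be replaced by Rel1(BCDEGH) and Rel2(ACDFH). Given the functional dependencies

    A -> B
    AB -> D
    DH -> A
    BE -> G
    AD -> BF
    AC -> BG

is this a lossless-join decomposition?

Yes

Common attributes: Rel1 ∩ Rel2 = {CDH}.
Closure of {CDH}: DH → A applies, adding A; AD → BF applies, adding BF; AC → BG applies, adding G. So (CDH)⁺ = {ABCDFGH}.
This closure contains every attribute of Rel2, so Rel1 ∩ Rel2 → Rel2. The join is lossless.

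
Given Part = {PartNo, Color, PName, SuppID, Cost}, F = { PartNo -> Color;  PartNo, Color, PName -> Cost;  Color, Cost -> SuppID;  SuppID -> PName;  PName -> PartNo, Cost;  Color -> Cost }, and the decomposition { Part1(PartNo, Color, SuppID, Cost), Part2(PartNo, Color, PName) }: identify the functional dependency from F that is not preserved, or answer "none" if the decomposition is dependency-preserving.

PartNo → Color lies within Part1.
PartNo, Color, PName → Cost: restricted closure across fragments reaches Cost.
Color, Cost → SuppID lies within Part1.
SuppID → PName: restricted closure across fragments reaches PName.
PName → PartNo, Cost: restricted closure across fragments reaches PartNo, Cost.
Color → Cost lies within Part1.
Every dependency is enforceable on the fragments, so the decomposition is dependency-preserving.

none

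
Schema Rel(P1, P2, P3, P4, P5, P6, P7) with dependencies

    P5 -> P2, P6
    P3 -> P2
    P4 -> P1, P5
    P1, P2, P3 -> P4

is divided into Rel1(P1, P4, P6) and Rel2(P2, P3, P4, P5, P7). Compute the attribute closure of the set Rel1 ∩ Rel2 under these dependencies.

Rel1 ∩ Rel2 = {P4}.
P4 → P1, P5 applies, adding P1, P5
P5 → P2, P6 applies, adding P2, P6
Closure: {P1, P2, P4, P5, P6}.

P1, P2, P4, P5, P6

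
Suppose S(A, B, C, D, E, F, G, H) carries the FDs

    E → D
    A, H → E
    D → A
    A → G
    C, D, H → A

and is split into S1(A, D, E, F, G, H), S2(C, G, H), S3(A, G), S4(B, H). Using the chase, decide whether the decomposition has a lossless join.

No

Chase test. Columns are A, B, C, D, E, F, G, H; row i has aⱼ where attribute j ∈ Si, else bᵢⱼ.
Initial tableau (one row per fragment):
  row 1: a1 b12 b13 a4 a5 a6 a7 a8
  row 2: b21 b22 a3 b24 b25 b26 a7 a8
  row 3: a1 b32 b33 b34 b35 b36 a7 b38
  row 4: b41 a2 b43 b44 b45 b46 b47 a8
No row becomes fully distinguished — the join is lossy.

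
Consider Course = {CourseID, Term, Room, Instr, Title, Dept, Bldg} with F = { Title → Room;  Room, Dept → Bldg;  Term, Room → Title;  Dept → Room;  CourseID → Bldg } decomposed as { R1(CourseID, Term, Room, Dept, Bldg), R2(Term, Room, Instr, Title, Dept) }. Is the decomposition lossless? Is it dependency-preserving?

lossy but dependency-preserving

Lossless test: (Term, Room, Dept)⁺ = {Term, Room, Title, Dept, Bldg}, which is a superkey of neither fragment — lossy.
Dependency preservation: every FD's attributes lie within a single fragment, so each can be enforced locally — preserved.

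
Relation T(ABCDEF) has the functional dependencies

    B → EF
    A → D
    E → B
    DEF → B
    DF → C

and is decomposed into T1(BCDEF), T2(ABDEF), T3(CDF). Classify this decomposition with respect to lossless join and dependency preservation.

lossless and dependency-preserving

Lossless test (chase): Rows 1 and 2 agree on DF; apply DF→C and equate their C entries. Row 2 is now all distinguished symbols — the join is lossless.
Dependency preservation: every FD's attributes lie within a single fragment, so each can be enforced locally — preserved.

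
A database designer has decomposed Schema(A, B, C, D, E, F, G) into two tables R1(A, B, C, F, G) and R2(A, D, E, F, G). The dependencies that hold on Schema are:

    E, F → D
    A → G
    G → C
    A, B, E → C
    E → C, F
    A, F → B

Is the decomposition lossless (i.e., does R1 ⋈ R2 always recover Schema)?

Common attributes: R1 ∩ R2 = {A, F, G}.
Closure of {A, F, G}: G → C applies, adding C; A, F → B applies, adding B. So (A, F, G)⁺ = {A, B, C, F, G}.
This closure contains every attribute of R1, so R1 ∩ R2 → R1. The join is lossless.

Yes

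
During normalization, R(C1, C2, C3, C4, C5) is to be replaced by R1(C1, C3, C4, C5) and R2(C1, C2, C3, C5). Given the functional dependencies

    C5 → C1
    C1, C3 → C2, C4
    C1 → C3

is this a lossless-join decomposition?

Common attributes: R1 ∩ R2 = {C1, C3, C5}.
Closure of {C1, C3, C5}: C1, C3 → C2, C4 applies, adding C2, C4. So (C1, C3, C5)⁺ = {C1, C2, C3, C4, C5}.
This closure contains every attribute of R1, so R1 ∩ R2 → R1. The join is lossless.

Yes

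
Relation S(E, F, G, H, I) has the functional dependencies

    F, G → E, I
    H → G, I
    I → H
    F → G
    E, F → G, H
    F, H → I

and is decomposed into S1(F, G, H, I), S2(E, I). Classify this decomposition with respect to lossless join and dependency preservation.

lossy and not dependency-preserving

Lossless test: (I)⁺ = {G, H, I}, which is a superkey of neither fragment — lossy.
Dependency preservation: the restricted closure of {F, G} across the fragments never reaches {E, I}, so F, G → E, I cannot be enforced without a join — not preserved.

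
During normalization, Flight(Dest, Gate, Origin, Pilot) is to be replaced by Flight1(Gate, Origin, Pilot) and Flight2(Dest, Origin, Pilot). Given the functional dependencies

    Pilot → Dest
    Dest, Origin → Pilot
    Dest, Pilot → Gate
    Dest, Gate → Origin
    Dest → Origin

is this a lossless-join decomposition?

Common attributes: Flight1 ∩ Flight2 = {Origin, Pilot}.
Closure of {Origin, Pilot}: Pilot → Dest applies, adding Dest; Dest, Pilot → Gate applies, adding Gate. So (Origin, Pilot)⁺ = {Dest, Gate, Origin, Pilot}.
This closure contains every attribute of Flight1, so Flight1 ∩ Flight2 → Flight1. The join is lossless.

Yes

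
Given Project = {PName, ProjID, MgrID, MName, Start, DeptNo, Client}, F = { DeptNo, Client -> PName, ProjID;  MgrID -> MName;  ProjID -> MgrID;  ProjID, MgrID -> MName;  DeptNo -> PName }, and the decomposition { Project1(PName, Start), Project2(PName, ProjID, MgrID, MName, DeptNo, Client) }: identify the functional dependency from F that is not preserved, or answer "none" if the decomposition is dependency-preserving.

DeptNo, Client → PName, ProjID lies within Project2.
MgrID → MName lies within Project2.
ProjID → MgrID lies within Project2.
ProjID, MgrID → MName lies within Project2.
DeptNo → PName lies within Project2.
Every dependency is enforceable on the fragments, so the decomposition is dependency-preserving.

none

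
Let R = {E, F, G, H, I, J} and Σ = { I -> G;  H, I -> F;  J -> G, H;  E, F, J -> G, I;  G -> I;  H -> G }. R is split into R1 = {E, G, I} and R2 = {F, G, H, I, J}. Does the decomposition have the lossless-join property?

No

Common attributes: R1 ∩ R2 = {G, I}.
No dependency enlarges {G, I}, so (G, I)⁺ = {G, I}.
The closure contains neither all of R1 = {E, G, I} nor all of R2 = {F, G, H, I, J}, so the common attributes are not a superkey of either fragment. The join is lossy.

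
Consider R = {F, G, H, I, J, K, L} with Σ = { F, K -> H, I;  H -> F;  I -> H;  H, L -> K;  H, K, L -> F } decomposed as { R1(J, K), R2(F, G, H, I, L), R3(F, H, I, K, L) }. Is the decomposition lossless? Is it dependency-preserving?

Lossless test (chase): Rows 2 and 3 agree on H, L; apply H, L→K and equate their K entries. No row becomes fully distinguished — the join is lossy.
Dependency preservation: every FD's attributes lie within a single fragment, so each can be enforced locally — preserved.

lossy but dependency-preserving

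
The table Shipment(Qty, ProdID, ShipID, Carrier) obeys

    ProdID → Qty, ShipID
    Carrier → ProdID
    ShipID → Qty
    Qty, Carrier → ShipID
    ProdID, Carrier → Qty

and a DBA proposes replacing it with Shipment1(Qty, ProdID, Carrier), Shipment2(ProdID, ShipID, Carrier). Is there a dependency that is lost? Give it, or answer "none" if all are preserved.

ShipID → Qty

Check ShipID → Qty: no single fragment contains all of {Qty, ShipID}, and the restricted closure of {ShipID} across the fragments never reaches {Qty}.
ProdID → Qty, ShipID is preserved.
Carrier → ProdID is preserved.
Qty, Carrier → ShipID is preserved.
ProdID, Carrier → Qty is preserved.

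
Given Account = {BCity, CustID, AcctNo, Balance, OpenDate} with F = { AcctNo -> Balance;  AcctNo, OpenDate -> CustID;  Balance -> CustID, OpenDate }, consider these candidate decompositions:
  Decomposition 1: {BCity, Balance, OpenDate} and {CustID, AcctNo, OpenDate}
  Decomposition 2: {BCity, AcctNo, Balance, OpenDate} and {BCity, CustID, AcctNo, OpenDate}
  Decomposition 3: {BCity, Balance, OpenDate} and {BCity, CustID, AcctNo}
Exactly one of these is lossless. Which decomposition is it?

Decomposition 2

Decomposition 1: common = {OpenDate}, closure = {OpenDate} → lossy.
Decomposition 2: common = {BCity, AcctNo, OpenDate}, closure = {BCity, CustID, AcctNo, Balance, OpenDate} → lossless.
Decomposition 3: common = {BCity}, closure = {BCity} → lossy.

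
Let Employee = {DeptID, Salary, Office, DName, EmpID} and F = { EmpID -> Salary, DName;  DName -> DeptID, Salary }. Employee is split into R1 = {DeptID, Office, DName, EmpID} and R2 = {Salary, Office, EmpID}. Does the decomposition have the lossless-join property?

Common attributes: R1 ∩ R2 = {Office, EmpID}.
Closure of {Office, EmpID}: EmpID → Salary, DName applies, adding Salary, DName; DName → DeptID, Salary applies, adding DeptID. So (Office, EmpID)⁺ = {DeptID, Salary, Office, DName, EmpID}.
This closure contains every attribute of R1, so R1 ∩ R2 → R1. The join is lossless.

Yes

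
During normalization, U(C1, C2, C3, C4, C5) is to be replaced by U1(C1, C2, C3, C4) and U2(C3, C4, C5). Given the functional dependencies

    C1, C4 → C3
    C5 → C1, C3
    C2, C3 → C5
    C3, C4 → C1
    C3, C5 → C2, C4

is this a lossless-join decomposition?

Common attributes: U1 ∩ U2 = {C3, C4}.
Closure of {C3, C4}: C3, C4 → C1 applies, adding C1. So (C3, C4)⁺ = {C1, C3, C4}.
The closure contains neither all of U1 = {C1, C2, C3, C4} nor all of U2 = {C3, C4, C5}, so the common attributes are not a superkey of either fragment. The join is lossy.

No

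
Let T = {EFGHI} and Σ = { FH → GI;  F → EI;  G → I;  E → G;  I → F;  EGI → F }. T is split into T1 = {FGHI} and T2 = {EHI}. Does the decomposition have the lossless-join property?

Yes

Common attributes: T1 ∩ T2 = {HI}.
Closure of {HI}: I → F applies, adding F; FH → GI applies, adding G; F → EI applies, adding E. So (HI)⁺ = {EFGHI}.
This closure contains every attribute of T1, so T1 ∩ T2 → T1. The join is lossless.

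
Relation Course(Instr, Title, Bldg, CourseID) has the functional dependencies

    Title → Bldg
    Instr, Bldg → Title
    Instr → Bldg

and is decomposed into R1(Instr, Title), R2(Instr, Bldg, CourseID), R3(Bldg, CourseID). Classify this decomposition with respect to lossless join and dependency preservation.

Lossless test (chase): Rows 1 and 2 agree on Instr; apply Instr→Bldg and equate their Bldg entries. Rows 1 and 2 agree on Instr, Bldg; apply Instr, Bldg→Title and equate their Title entries. Row 2 is now all distinguished symbols — the join is lossless.
Dependency preservation: the restricted closure of {Title} across the fragments never reaches {Bldg}, so Title → Bldg cannot be enforced without a join — not preserved.

lossless but not dependency-preserving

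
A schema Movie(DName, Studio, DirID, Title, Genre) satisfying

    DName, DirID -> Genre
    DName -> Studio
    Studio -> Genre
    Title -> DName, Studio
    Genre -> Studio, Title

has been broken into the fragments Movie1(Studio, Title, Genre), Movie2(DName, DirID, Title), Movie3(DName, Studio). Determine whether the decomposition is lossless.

Yes

Chase test. Columns are DName, Studio, DirID, Title, Genre; row i has aⱼ where attribute j ∈ Moviei, else bᵢⱼ.
Initial tableau (one row per fragment):
  row 1: b11 a2 b13 a4 a5
  row 2: a1 b22 a3 a4 b25
  row 3: a1 a2 b33 b34 b35
Rows 2 and 3 agree on DName; apply DName→Studio and equate their Studio entries.
Rows 1 and 2 agree on Studio; apply Studio→Genre and equate their Genre entries.
Rows 1 and 3 agree on Studio; apply Studio→Genre and equate their Genre entries.
Rows 1 and 2 agree on Title; apply Title→DName, Studio and equate their DName, Studio entries.
Rows 1 and 3 agree on Genre; apply Genre→Studio, Title and equate their Studio, Title entries.
Row 2 is now all distinguished symbols — the join is lossless.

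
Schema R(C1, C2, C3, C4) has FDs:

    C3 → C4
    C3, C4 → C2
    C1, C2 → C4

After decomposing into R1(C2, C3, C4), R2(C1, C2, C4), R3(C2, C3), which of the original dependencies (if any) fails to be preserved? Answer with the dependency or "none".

none

C3 → C4 lies within R1.
C3, C4 → C2 lies within R1.
C1, C2 → C4 lies within R2.
Every dependency is enforceable on the fragments, so the decomposition is dependency-preserving.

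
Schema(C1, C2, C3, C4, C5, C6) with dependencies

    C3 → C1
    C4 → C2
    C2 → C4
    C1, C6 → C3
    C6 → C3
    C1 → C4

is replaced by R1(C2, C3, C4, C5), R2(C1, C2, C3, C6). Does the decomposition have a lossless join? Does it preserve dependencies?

Lossless test: (C2, C3)⁺ = {C1, C2, C3, C4}, which is a superkey of neither fragment — lossy.
Dependency preservation: C1 → C4 is not contained in any single fragment, but the restricted closure of its left-hand side across the fragments still reaches the right-hand side; the remaining FDs each lie inside some fragment. All dependencies are preserved.

lossy but dependency-preserving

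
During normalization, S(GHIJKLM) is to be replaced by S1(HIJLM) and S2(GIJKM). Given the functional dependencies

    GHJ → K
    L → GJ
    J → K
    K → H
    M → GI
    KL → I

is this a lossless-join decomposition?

Common attributes: S1 ∩ S2 = {IJM}.
Closure of {IJM}: J → K applies, adding K; K → H applies, adding H; M → GI applies, adding G. So (IJM)⁺ = {GHIJKM}.
This closure contains every attribute of S2, so S1 ∩ S2 → S2. The join is lossless.

Yes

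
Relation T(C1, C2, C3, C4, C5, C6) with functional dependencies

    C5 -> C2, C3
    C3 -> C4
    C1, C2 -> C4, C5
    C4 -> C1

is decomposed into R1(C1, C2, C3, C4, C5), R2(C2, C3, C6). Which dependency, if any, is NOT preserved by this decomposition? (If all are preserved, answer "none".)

C5 → C2, C3 lies within R1.
C3 → C4 lies within R1.
C1, C2 → C4, C5 lies within R1.
C4 → C1 lies within R1.
Every dependency is enforceable on the fragments, so the decomposition is dependency-preserving.

none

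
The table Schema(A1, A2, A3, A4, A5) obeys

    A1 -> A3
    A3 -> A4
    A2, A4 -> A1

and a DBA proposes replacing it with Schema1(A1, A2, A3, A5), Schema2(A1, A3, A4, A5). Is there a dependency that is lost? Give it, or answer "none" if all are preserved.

Check A2, A4 → A1: no single fragment contains all of {A1, A2, A4}, and the restricted closure of {A2, A4} across the fragments never reaches {A1}.
A1 → A3 is preserved.
A3 → A4 is preserved.

A2, A4 -> A1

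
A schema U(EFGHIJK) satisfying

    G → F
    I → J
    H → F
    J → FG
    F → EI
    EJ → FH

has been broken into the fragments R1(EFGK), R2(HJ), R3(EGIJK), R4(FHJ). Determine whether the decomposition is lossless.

Chase test. Columns are EFGHIJK; row i has aⱼ where attribute j ∈ Ri, else bᵢⱼ.
Initial tableau (one row per fragment):
  row 1: a1 a2 a3 b14 b15 b16 a7
  row 2: b21 b22 b23 a4 b25 a6 b27
  row 3: a1 b32 a3 b34 a5 a6 a7
  row 4: b41 a2 b43 a4 b45 a6 b47
Rows 1 and 3 agree on G; apply G→F and equate their F entries.
Rows 2 and 4 agree on H; apply H→F and equate their F entries.
Rows 2 and 3 agree on J; apply J→FG and equate their FG entries.
Rows 2 and 4 agree on J; apply J→FG and equate their FG entries.
Rows 1 and 2 agree on F; apply F→EI and equate their EI entries.
Rows 1 and 3 agree on F; apply F→EI and equate their EI entries.
Rows 1 and 4 agree on F; apply F→EI and equate their EI entries.
Rows 2 and 3 agree on EJ; apply EJ→FH and equate their FH entries.
Rows 1 and 2 agree on I; apply I→J and equate their J entries.
Rows 1 and 2 agree on EJ; apply EJ→FH and equate their FH entries.
Row 1 is now all distinguished symbols — the join is lossless.

Yes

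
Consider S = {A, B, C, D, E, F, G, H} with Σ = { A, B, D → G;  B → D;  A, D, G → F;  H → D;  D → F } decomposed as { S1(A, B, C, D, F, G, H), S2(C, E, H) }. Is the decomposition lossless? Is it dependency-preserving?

Lossless test: (C, H)⁺ = {C, D, F, H}, which is a superkey of neither fragment — lossy.
Dependency preservation: every FD's attributes lie within a single fragment, so each can be enforced locally — preserved.

lossy but dependency-preserving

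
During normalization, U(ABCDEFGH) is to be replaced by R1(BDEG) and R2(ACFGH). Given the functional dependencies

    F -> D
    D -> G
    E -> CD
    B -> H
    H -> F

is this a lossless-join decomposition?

Common attributes: R1 ∩ R2 = {G}.
No dependency enlarges {G}, so (G)⁺ = {G}.
The closure contains neither all of R1 = {BDEG} nor all of R2 = {ACFGH}, so the common attributes are not a superkey of either fragment. The join is lossy.

No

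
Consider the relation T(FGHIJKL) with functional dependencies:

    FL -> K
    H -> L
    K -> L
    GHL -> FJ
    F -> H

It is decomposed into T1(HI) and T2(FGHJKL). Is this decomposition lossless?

No

Common attributes: T1 ∩ T2 = {H}.
Closure of {H}: H → L applies, adding L. So (H)⁺ = {HL}.
The closure contains neither all of T1 = {HI} nor all of T2 = {FGHJKL}, so the common attributes are not a superkey of either fragment. The join is lossy.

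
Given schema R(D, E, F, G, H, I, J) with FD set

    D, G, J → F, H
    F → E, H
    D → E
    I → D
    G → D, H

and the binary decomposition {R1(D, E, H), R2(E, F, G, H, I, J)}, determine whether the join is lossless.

Common attributes: R1 ∩ R2 = {E, H}.
No dependency enlarges {E, H}, so (E, H)⁺ = {E, H}.
The closure contains neither all of R1 = {D, E, H} nor all of R2 = {E, F, G, H, I, J}, so the common attributes are not a superkey of either fragment. The join is lossy.

No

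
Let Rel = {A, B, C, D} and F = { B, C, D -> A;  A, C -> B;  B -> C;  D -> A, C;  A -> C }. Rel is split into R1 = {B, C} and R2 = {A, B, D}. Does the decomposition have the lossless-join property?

Yes

Common attributes: R1 ∩ R2 = {B}.
Closure of {B}: B → C applies, adding C. So (B)⁺ = {B, C}.
This closure contains every attribute of R1, so R1 ∩ R2 → R1. The join is lossless.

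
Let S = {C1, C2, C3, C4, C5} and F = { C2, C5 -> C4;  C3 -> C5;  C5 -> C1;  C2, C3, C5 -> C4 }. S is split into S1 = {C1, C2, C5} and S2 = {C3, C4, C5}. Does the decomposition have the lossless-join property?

Common attributes: S1 ∩ S2 = {C5}.
Closure of {C5}: C5 → C1 applies, adding C1. So (C5)⁺ = {C1, C5}.
The closure contains neither all of S1 = {C1, C2, C5} nor all of S2 = {C3, C4, C5}, so the common attributes are not a superkey of either fragment. The join is lossy.

No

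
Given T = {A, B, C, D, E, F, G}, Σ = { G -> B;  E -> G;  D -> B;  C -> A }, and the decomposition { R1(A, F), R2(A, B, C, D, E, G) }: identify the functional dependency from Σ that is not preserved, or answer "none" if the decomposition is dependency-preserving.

G → B lies within R2.
E → G lies within R2.
D → B lies within R2.
C → A lies within R2.
Every dependency is enforceable on the fragments, so the decomposition is dependency-preserving.

none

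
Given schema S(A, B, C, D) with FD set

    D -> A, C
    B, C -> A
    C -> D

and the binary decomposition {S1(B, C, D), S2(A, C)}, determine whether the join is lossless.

Yes

Common attributes: S1 ∩ S2 = {C}.
Closure of {C}: C → D applies, adding D; D → A, C applies, adding A. So (C)⁺ = {A, C, D}.
This closure contains every attribute of S2, so S1 ∩ S2 → S2. The join is lossless.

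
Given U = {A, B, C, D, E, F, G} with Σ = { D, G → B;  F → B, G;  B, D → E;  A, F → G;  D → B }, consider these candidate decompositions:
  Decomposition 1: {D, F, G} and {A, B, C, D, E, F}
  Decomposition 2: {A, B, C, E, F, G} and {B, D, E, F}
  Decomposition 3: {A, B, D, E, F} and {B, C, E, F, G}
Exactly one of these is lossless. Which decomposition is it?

Decomposition 1: common = {D, F}, closure = {B, D, E, F, G} → lossless.
Decomposition 2: common = {B, E, F}, closure = {B, E, F, G} → lossy.
Decomposition 3: common = {B, E, F}, closure = {B, E, F, G} → lossy.

Decomposition 1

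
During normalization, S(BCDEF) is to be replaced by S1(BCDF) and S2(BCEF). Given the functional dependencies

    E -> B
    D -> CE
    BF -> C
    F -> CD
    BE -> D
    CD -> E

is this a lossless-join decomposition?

Yes

Common attributes: S1 ∩ S2 = {BCF}.
Closure of {BCF}: F → CD applies, adding D; CD → E applies, adding E. So (BCF)⁺ = {BCDEF}.
This closure contains every attribute of S1, so S1 ∩ S2 → S1. The join is lossless.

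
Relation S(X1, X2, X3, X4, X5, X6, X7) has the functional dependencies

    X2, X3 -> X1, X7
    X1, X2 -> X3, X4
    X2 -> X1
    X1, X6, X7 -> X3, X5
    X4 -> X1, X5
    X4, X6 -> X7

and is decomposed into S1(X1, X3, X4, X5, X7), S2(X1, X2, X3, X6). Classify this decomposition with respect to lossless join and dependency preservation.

Lossless test: (X1, X3)⁺ = {X1, X3}, which is a superkey of neither fragment — lossy.
Dependency preservation: the restricted closure of {X2, X3} across the fragments never reaches {X1, X7}, so X2, X3 → X1, X7 cannot be enforced without a join — not preserved.

lossy and not dependency-preserving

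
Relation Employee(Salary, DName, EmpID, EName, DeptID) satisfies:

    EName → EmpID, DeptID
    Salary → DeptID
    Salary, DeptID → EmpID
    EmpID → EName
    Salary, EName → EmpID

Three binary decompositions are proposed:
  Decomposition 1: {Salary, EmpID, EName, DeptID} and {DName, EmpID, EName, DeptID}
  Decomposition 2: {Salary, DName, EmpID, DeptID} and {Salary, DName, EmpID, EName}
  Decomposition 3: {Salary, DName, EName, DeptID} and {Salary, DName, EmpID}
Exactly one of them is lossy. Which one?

Decomposition 1: common = {EmpID, EName, DeptID}, closure = {EmpID, EName, DeptID} → lossy.
Decomposition 2: common = {Salary, DName, EmpID}, closure = {Salary, DName, EmpID, EName, DeptID} → lossless.
Decomposition 3: common = {Salary, DName}, closure = {Salary, DName, EmpID, EName, DeptID} → lossless.

Decomposition 1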